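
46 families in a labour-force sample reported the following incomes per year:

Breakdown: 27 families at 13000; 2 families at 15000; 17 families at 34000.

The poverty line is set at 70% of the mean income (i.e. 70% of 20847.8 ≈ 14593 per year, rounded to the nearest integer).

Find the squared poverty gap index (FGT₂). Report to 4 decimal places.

0.0070

Incomes under z: 27×13000 (q = 27 of N = 46).
Shortfall ratios: (14593−13000)/14593 = 0.1092 (×27).
Squared: 0.0119 (×27).
Sum = 0.321741; P₂ = 0.321741 / 46 = 0.0070.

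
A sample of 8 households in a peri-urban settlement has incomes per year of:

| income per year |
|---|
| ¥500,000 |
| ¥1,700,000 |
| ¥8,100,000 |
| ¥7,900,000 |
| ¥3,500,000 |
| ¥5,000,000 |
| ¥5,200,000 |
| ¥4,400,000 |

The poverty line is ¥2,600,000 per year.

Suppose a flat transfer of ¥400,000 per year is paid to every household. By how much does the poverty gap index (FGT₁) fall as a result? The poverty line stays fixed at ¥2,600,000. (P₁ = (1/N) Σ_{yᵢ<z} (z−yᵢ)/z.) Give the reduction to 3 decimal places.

Before: below the line — ¥500,000, ¥1,700,000; poverty gap index (FGT₁) = 0.14423.
After the ¥400,000 transfer: below the line — ¥900,000, ¥2,100,000; poverty gap index (FGT₁) = 0.10577.
Reduction = 0.14423 − 0.10577 = 0.038.

0.038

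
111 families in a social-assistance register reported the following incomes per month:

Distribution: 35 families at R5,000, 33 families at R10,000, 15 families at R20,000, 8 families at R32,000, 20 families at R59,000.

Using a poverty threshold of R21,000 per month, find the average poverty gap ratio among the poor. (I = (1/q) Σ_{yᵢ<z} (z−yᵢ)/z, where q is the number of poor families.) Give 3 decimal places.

Below z: 35×R5,000, 33×R10,000, 15×R20,000 (q = 83 of N = 111).
Shortfall ratios (z−y)/z: 0.7619 (×35), 0.5238 (×33), 0.0476 (×15); sum = 44.666667.
The income-gap ratio divides by q (the poor only): 44.666667 / 83 = 0.538.

0.538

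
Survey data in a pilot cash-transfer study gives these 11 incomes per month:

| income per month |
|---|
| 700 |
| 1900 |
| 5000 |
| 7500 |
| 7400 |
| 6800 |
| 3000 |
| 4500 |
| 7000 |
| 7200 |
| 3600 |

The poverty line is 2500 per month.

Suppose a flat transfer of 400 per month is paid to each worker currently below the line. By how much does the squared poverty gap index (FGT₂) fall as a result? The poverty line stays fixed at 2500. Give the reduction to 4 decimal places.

0.0233

Before: below the line — 700, 1900; squared poverty gap index (FGT₂) = 0.052364.
After the 400 transfer: below the line — 1100, 2300; squared poverty gap index (FGT₂) = 0.029091.
Reduction = 0.052364 − 0.029091 = 0.0233.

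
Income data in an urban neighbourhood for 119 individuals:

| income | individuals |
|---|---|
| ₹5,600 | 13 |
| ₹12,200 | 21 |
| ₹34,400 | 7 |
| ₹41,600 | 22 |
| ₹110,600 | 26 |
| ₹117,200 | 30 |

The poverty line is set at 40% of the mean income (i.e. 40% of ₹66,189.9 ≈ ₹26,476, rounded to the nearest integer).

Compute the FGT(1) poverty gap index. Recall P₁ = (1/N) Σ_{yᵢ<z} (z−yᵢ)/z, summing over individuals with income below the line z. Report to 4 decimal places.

Below z: 13×₹5,600, 21×₹12,200 (q = 34 of N = 119).
Normalized shortfalls: (26476−5600)/26476 = 0.7885 (×13); (26476−12200)/26476 = 0.5392 (×21).
Sum of shortfalls = 21.573652; P₁ averages over all N: 21.573652 / 119 = 0.1813.

0.1813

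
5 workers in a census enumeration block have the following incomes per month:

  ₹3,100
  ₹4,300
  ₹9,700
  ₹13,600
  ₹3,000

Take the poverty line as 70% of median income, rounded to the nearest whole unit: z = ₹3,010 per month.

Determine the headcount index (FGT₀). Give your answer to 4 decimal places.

0.2000

1 of the 5 workers have income below ₹3,010.
H = 1/5 = 0.2000.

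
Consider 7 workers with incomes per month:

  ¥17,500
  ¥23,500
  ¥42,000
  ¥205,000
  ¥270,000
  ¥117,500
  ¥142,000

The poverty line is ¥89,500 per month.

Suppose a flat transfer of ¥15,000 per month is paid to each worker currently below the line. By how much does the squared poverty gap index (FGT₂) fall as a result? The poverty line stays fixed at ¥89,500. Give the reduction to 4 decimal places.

Before: below the line — ¥17,500, ¥23,500, ¥42,000; squared poverty gap index (FGT₂) = 0.210378.
After the ¥15,000 transfer: below the line — ¥32,500, ¥38,500, ¥57,000; squared poverty gap index (FGT₂) = 0.123168.
Reduction = 0.210378 − 0.123168 = 0.0872.

0.0872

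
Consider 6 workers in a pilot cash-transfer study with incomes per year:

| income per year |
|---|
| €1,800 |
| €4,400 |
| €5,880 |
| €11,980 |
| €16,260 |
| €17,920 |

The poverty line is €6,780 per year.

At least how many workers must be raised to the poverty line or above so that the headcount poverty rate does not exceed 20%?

3 of the 6 workers are poor, so H = 3/6 = 0.500.
A headcount ratio of at most 20% allows at most ⌊0.20 × 6⌋ = 1 poor workers.
So at least 3 − 1 = 2 must be lifted.

2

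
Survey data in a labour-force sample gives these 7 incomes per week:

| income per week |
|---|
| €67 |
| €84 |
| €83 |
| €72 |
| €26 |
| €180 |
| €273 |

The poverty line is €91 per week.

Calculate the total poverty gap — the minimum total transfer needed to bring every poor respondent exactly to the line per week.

Below the line: €26, €67, €72, €83, €84 (q = 5 of N = 7).
Individual gaps: 91−26 = 65; 91−67 = 24; 91−72 = 19; 91−83 = 8; 91−84 = 7.
Aggregate gap = €123.

€123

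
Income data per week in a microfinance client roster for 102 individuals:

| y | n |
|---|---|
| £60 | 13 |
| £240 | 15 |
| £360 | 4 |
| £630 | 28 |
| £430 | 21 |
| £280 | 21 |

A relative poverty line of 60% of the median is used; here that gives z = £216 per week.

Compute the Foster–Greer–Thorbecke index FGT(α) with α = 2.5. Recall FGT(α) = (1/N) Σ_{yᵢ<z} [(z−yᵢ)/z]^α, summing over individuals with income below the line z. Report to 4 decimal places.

Below z: 13×£60 (q = 13 of N = 102).
Shortfall ratios: (216−60)/216 = 0.7222 (×13).
Raised to α = 2.5: 0.44328 (×13).
Sum = 5.762626; FGT(2.5) = 5.762626 / 102 = 0.0565.

0.0565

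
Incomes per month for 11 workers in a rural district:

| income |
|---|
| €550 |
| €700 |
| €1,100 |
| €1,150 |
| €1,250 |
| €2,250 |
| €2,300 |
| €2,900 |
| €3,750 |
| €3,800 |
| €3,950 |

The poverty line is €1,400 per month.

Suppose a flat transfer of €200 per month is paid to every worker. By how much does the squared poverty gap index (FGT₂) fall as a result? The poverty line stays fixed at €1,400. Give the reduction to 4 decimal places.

Before: below the line — €550, €700, €1,100, €1,150, €1,250; squared poverty gap index (FGT₂) = 0.064355.
After the €200 transfer: below the line — €750, €900, €1,300, €1,350; squared poverty gap index (FGT₂) = 0.031772.
Reduction = 0.064355 − 0.031772 = 0.0326.

0.0326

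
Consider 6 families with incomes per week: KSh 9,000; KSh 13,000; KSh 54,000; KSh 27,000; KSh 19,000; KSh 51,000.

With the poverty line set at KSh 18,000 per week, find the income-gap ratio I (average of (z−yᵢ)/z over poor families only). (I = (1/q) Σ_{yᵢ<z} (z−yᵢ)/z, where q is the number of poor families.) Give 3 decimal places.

Poor units: KSh 9,000, KSh 13,000 (q = 2 of N = 6).
Relative gaps: 0.5000, 0.2778; sum = 0.777778.
The income-gap ratio divides by q (the poor only): 0.777778 / 2 = 0.389.

0.389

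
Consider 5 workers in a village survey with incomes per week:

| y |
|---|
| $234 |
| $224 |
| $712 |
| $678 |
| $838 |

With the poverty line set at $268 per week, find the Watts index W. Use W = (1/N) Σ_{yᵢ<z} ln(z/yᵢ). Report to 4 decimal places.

0.0630

Below the line: $224, $234 (q = 2 of N = 5).
Log shortfalls: ln(268/224) = 0.1793; ln(268/234) = 0.1357.
W = 0.315007 / 5 = 0.0630.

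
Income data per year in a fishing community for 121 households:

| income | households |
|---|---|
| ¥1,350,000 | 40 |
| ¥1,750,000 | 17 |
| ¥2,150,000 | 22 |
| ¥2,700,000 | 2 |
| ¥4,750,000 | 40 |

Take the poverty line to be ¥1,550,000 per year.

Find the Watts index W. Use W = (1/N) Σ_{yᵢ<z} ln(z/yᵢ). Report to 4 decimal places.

0.0457

Below the line: 40×¥1,350,000 (q = 40 of N = 121).
Log shortfalls: ln(1550000/1350000) = 0.1382 (×40).
W = 5.526014 / 121 = 0.0457.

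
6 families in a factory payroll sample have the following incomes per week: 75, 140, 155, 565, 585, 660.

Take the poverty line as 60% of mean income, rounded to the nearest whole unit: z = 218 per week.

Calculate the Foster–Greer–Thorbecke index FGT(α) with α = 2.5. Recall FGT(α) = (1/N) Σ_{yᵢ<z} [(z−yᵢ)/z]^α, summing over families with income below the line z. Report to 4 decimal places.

0.0783

Incomes under z: 75, 140, 155 (q = 3 of N = 6).
Shortfall ratios: (218−75)/218 = 0.6560; (218−140)/218 = 0.3578; (218−155)/218 = 0.2890.
Raised to α = 2.5: 0.34850; 0.07658; 0.04490.
Sum = 0.469970; FGT(2.5) = 0.469970 / 6 = 0.0783.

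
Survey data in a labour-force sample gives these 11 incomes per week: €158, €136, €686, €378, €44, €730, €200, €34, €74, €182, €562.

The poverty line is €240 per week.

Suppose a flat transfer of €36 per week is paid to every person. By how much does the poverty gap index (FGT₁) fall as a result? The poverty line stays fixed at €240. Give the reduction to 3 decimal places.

0.095

Before: below the line — €34, €44, €74, €136, €158, €182, €200; poverty gap index (FGT₁) = 0.32273.
After the €36 transfer: below the line — €70, €80, €110, €172, €194, €218, €236; poverty gap index (FGT₁) = 0.22727.
Reduction = 0.32273 − 0.22727 = 0.095.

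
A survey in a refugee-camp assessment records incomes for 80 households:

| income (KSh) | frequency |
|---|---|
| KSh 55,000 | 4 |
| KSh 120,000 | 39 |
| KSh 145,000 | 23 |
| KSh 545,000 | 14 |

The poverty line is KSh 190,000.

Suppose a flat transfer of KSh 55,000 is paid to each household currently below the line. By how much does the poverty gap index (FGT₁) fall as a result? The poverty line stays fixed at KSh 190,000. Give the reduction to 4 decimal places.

Before: below the line — 4×KSh 55,000, 39×KSh 120,000, 23×KSh 145,000; poverty gap index (FGT₁) = 0.283224.
After the KSh 55,000 transfer: below the line — 4×KSh 110,000, 39×KSh 175,000; poverty gap index (FGT₁) = 0.059539.
Reduction = 0.283224 − 0.059539 = 0.2237.

0.2237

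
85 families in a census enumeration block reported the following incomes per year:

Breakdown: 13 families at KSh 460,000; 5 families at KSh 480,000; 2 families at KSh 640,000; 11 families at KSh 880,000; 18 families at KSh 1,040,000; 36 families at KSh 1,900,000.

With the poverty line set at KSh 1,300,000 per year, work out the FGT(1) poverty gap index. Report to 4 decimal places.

0.2320

Below z: 13×KSh 460,000, 5×KSh 480,000, 2×KSh 640,000, 11×KSh 880,000, 18×KSh 1,040,000 (q = 49 of N = 85).
Gap ratios (z−y)/z: (1300000−460000)/1300000 = 0.6462 (×13); (1300000−480000)/1300000 = 0.6308 (×5); (1300000−640000)/1300000 = 0.5077 (×2); (1300000−880000)/1300000 = 0.3231 (×11); (1300000−1040000)/1300000 = 0.2000 (×18).
Sum of shortfalls = 19.723077; P₁ averages over all N: 19.723077 / 85 = 0.2320.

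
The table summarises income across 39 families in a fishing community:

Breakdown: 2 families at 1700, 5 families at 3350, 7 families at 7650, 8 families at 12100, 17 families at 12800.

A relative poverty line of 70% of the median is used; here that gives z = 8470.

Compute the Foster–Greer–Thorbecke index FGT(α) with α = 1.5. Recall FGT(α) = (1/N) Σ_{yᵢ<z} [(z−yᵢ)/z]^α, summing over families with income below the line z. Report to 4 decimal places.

0.1023

Poor units: 2×1700, 5×3350, 7×7650 (q = 14 of N = 39).
Normalized shortfalls: (8470−1700)/8470 = 0.7993 (×2); (8470−3350)/8470 = 0.6045 (×5); (8470−7650)/8470 = 0.0968 (×7).
Raised to α = 1.5: 0.71459 (×2); 0.46998 (×5); 0.03012 (×7).
Sum = 3.989945; FGT(1.5) = 3.989945 / 39 = 0.1023.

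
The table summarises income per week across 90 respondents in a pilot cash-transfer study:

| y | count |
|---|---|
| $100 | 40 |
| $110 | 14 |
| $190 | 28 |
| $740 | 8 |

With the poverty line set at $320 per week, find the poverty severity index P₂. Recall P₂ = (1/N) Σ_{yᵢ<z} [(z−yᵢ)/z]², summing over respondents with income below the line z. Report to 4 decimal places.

0.3284

Below the line: 40×$100, 14×$110, 28×$190 (q = 82 of N = 90).
Normalized shortfalls: (320−100)/320 = 0.6875 (×40); (320−110)/320 = 0.6562 (×14); (320−190)/320 = 0.4062 (×28).
Squared: 0.4727 (×40); 0.4307 (×14); 0.1650 (×28).
Sum = 29.556641; P₂ = 29.556641 / 90 = 0.3284.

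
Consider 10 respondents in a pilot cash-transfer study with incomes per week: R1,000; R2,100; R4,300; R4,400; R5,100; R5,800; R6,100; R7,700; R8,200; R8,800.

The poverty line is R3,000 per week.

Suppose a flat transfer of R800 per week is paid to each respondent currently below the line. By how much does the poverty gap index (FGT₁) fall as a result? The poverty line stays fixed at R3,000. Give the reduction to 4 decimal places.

0.0533

Before: below the line — R1,000, R2,100; poverty gap index (FGT₁) = 0.096667.
After the R800 transfer: below the line — R1,800, R2,900; poverty gap index (FGT₁) = 0.043333.
Reduction = 0.096667 − 0.043333 = 0.0533.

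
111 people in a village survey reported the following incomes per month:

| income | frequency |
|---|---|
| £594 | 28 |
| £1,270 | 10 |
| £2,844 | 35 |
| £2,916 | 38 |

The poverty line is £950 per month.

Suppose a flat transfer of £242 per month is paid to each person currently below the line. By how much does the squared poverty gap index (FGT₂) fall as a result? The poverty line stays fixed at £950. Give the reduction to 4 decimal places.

0.0318

Before: below the line — 28×£594; squared poverty gap index (FGT₂) = 0.035423.
After the £242 transfer: below the line — 28×£836; squared poverty gap index (FGT₂) = 0.003632.
Reduction = 0.035423 − 0.003632 = 0.0318.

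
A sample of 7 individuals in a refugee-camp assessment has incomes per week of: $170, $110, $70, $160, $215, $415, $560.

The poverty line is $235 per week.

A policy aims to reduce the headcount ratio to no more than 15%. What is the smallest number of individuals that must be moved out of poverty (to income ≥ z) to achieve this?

4

Currently q = 5 of N = 7 are below the line (H = 0.714).
A headcount ratio of at most 15% allows at most ⌊0.15 × 7⌋ = 1 poor individuals.
So at least 5 − 1 = 4 must be lifted.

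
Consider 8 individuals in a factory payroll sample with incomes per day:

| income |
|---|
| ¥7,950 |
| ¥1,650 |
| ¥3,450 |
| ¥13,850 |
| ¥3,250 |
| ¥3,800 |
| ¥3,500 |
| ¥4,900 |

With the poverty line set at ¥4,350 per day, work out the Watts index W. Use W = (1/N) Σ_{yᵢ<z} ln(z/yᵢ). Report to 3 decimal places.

0.231

Incomes under z: ¥1,650, ¥3,250, ¥3,450, ¥3,500, ¥3,800 (q = 5 of N = 8).
ln(z/y) terms: ln(4350/1650) = 0.9694; ln(4350/3250) = 0.2915; ln(4350/3450) = 0.2318; ln(4350/3500) = 0.2174; ln(4350/3800) = 0.1352.
W = 1.845311 / 8 = 0.231.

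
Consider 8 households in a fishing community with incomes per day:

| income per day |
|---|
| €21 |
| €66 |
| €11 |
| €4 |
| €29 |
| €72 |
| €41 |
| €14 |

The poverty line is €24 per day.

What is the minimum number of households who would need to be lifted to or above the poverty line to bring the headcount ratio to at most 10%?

4

4 of the 8 households are poor, so H = 4/8 = 0.500.
A headcount ratio of at most 10% allows at most ⌊0.10 × 8⌋ = 0 poor households.
So at least 4 − 0 = 4 must be lifted.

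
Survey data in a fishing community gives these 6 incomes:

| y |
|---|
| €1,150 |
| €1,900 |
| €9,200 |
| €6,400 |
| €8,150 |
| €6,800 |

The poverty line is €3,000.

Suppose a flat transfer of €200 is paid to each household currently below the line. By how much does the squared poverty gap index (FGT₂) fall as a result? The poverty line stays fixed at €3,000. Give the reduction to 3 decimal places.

Before: below the line — €1,150, €1,900; squared poverty gap index (FGT₂) = 0.08579.
After the €200 transfer: below the line — €1,350, €2,100; squared poverty gap index (FGT₂) = 0.06542.
Reduction = 0.08579 − 0.06542 = 0.020.

0.020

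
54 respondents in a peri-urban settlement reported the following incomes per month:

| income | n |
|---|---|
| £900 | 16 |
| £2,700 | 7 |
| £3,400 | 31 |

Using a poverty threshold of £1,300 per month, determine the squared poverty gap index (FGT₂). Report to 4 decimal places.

0.0281

Below the line: 16×£900 (q = 16 of N = 54).
Normalized shortfalls: (1300−900)/1300 = 0.3077 (×16).
Squared: 0.0947 (×16).
Sum = 1.514793; P₂ = 1.514793 / 54 = 0.0281.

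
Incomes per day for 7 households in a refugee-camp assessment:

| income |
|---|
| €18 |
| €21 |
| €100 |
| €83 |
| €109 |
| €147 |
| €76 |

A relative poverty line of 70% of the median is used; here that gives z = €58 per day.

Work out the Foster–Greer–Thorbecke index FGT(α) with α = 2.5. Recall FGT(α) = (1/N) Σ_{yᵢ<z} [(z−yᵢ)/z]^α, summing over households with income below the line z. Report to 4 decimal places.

Below the line: €18, €21 (q = 2 of N = 7).
Relative gaps: (58−18)/58 = 0.6897; (58−21)/58 = 0.6379.
Raised to α = 2.5: 0.39498; 0.32504.
Sum = 0.720023; FGT(2.5) = 0.720023 / 7 = 0.1029.

0.1029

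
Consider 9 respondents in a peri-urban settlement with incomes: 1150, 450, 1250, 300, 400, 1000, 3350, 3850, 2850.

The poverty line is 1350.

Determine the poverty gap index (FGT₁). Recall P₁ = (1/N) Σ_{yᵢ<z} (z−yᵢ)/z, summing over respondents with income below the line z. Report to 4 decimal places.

0.2922

Below the line: 300, 400, 450, 1000, 1150, 1250 (q = 6 of N = 9).
Shortfall ratios: (1350−300)/1350 = 0.7778; (1350−400)/1350 = 0.7037; (1350−450)/1350 = 0.6667; (1350−1000)/1350 = 0.2593; (1350−1150)/1350 = 0.1481; (1350−1250)/1350 = 0.0741.
Sum of shortfalls = 2.629630; P₁ averages over all N: 2.629630 / 9 = 0.2922.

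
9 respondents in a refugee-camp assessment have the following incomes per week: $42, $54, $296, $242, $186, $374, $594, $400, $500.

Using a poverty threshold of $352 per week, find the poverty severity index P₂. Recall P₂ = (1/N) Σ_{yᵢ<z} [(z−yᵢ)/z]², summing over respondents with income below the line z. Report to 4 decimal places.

0.2042

Incomes under z: $42, $54, $186, $242, $296 (q = 5 of N = 9).
Shortfall ratios: (352−42)/352 = 0.8807; (352−54)/352 = 0.8466; (352−186)/352 = 0.4716; (352−242)/352 = 0.3125; (352−296)/352 = 0.1591.
Squared: 0.7756; 0.7167; 0.2224; 0.0977; 0.0253.
Sum = 1.837681; P₂ = 1.837681 / 9 = 0.2042.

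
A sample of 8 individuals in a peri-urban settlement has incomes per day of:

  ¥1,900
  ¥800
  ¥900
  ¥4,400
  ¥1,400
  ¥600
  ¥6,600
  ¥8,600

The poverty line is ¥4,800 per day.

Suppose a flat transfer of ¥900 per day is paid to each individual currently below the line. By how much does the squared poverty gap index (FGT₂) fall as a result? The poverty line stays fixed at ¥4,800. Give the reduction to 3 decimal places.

Before: below the line — ¥600, ¥800, ¥900, ¥1,400, ¥1,900, ¥4,400; squared poverty gap index (FGT₂) = 0.37424.
After the ¥900 transfer: below the line — ¥1,500, ¥1,700, ¥1,800, ¥2,300, ¥2,800; squared poverty gap index (FGT₂) = 0.21566.
Reduction = 0.37424 − 0.21566 = 0.159.

0.159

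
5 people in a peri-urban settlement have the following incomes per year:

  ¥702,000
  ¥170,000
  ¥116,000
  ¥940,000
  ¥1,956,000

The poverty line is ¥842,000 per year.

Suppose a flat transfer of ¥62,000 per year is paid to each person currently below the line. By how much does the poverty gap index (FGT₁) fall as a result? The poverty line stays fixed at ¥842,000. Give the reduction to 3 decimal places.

Before: below the line — ¥116,000, ¥170,000, ¥702,000; poverty gap index (FGT₁) = 0.36532.
After the ¥62,000 transfer: below the line — ¥178,000, ¥232,000, ¥764,000; poverty gap index (FGT₁) = 0.32114.
Reduction = 0.36532 − 0.32114 = 0.044.

0.044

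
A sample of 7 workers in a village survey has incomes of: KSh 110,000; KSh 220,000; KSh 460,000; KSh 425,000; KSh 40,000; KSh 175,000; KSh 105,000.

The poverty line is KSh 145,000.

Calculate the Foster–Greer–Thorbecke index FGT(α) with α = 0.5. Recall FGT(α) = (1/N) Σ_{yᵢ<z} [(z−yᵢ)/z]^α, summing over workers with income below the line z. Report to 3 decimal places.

Poor units: KSh 40,000, KSh 105,000, KSh 110,000 (q = 3 of N = 7).
Shortfall ratios: (145000−40000)/145000 = 0.7241; (145000−105000)/145000 = 0.2759; (145000−110000)/145000 = 0.2414.
Raised to α = 0.5: 0.85096; 0.52523; 0.49130.
Sum = 1.867492; FGT(0.5) = 1.867492 / 7 = 0.267.

0.267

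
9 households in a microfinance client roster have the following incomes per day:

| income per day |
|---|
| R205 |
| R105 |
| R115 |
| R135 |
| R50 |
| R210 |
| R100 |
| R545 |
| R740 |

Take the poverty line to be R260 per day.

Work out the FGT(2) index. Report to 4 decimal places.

Below the line: R50, R100, R105, R115, R135, R205, R210 (q = 7 of N = 9).
Normalized shortfalls: (260−50)/260 = 0.8077; (260−100)/260 = 0.6154; (260−105)/260 = 0.5962; (260−115)/260 = 0.5577; (260−135)/260 = 0.4808; (260−205)/260 = 0.2115; (260−210)/260 = 0.1923.
Squared: 0.6524; 0.3787; 0.3554; 0.3110; 0.2311; 0.0447; 0.0370.
Sum = 2.010355; P₂ = 2.010355 / 9 = 0.2234.

0.2234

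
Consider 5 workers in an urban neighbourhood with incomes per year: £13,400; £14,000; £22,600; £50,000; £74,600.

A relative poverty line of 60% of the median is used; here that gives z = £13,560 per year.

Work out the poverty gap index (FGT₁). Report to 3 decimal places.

Below z: £13,400 (q = 1 of N = 5).
Normalized shortfalls: (13560−13400)/13560 = 0.0118.
Σ = 0.011799. Dividing by the full population N = 5 gives P₁ = 0.002.

0.002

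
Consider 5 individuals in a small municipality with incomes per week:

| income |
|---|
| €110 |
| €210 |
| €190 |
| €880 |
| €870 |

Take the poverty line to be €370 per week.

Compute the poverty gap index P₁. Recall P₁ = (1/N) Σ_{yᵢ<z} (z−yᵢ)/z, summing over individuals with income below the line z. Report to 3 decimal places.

0.324

Below z: €110, €190, €210 (q = 3 of N = 5).
Gap ratios (z−y)/z: (370−110)/370 = 0.7027; (370−190)/370 = 0.4865; (370−210)/370 = 0.4324.
Σ = 1.621622. Dividing by the full population N = 5 gives P₁ = 0.324.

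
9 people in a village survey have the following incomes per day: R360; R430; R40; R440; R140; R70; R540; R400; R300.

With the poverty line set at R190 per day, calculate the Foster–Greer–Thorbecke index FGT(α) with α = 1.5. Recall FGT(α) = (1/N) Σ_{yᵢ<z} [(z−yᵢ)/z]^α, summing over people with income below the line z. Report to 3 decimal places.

0.149

Poor units: R40, R70, R140 (q = 3 of N = 9).
Gap ratios (z−y)/z: (190−40)/190 = 0.7895; (190−70)/190 = 0.6316; (190−140)/190 = 0.2632.
Raised to α = 1.5: 0.70147; 0.50193; 0.13500.
Sum = 1.338391; FGT(1.5) = 1.338391 / 9 = 0.149.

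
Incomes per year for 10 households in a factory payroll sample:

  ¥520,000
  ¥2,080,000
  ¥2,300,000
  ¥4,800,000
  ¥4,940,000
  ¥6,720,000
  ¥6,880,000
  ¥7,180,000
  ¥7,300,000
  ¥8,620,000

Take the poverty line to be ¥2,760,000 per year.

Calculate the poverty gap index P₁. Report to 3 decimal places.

Below z: ¥520,000, ¥2,080,000, ¥2,300,000 (q = 3 of N = 10).
Relative gaps: (2760000−520000)/2760000 = 0.8116; (2760000−2080000)/2760000 = 0.2464; (2760000−2300000)/2760000 = 0.1667.
Sum of shortfalls = 1.224638; P₁ averages over all N: 1.224638 / 10 = 0.122.

0.122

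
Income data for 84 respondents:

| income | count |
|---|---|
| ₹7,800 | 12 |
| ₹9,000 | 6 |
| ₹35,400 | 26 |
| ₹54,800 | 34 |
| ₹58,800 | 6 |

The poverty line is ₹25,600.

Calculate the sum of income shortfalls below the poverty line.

Below z: 12×₹7,800, 6×₹9,000 (q = 18 of N = 84).
Individual gaps: 12×(25600−7800) = 213600; 6×(25600−9000) = 99600.
Aggregate gap = ₹313,200.

₹313,200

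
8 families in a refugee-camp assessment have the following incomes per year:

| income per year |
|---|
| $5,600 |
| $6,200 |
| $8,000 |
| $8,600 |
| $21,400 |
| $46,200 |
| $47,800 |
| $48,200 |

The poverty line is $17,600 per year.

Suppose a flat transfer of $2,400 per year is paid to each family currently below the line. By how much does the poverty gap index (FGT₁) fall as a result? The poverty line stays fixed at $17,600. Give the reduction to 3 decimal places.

0.068

Before: below the line — $5,600, $6,200, $8,000, $8,600; poverty gap index (FGT₁) = 0.29830.
After the $2,400 transfer: below the line — $8,000, $8,600, $10,400, $11,000; poverty gap index (FGT₁) = 0.23011.
Reduction = 0.29830 − 0.23011 = 0.068.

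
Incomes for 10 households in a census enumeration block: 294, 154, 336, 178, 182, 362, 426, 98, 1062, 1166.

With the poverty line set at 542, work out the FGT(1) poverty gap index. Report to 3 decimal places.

0.425

Poor units: 98, 154, 178, 182, 294, 336, 362, 426 (q = 8 of N = 10).
Relative gaps: (542−98)/542 = 0.8192; (542−154)/542 = 0.7159; (542−178)/542 = 0.6716; (542−182)/542 = 0.6642; (542−294)/542 = 0.4576; (542−336)/542 = 0.3801; (542−362)/542 = 0.3321; (542−426)/542 = 0.2140.
Sum of shortfalls = 4.254613; P₁ averages over all N: 4.254613 / 10 = 0.425.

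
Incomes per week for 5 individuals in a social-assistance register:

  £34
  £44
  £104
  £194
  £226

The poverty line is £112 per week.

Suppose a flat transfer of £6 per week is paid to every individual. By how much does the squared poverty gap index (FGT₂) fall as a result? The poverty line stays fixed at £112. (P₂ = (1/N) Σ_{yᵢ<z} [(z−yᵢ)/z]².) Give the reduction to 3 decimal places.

0.028

Before: below the line — £34, £44, £104; squared poverty gap index (FGT₂) = 0.17175.
After the £6 transfer: below the line — £40, £50, £110; squared poverty gap index (FGT₂) = 0.14401.
Reduction = 0.17175 − 0.14401 = 0.028.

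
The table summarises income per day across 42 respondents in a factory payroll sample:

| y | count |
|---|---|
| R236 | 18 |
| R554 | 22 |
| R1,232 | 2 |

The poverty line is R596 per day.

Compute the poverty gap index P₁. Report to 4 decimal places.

0.2958

Below z: 18×R236, 22×R554 (q = 40 of N = 42).
Normalized shortfalls: (596−236)/596 = 0.6040 (×18); (596−554)/596 = 0.0705 (×22).
Σ = 12.422819. Dividing by the full population N = 42 gives P₁ = 0.2958.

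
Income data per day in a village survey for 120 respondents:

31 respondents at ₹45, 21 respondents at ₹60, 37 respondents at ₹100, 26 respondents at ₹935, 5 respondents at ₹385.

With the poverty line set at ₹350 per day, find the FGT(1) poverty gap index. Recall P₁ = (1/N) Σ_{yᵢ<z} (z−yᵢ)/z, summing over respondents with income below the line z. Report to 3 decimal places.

0.590

Below z: 31×₹45, 21×₹60, 37×₹100 (q = 89 of N = 120).
Gap ratios (z−y)/z: (350−45)/350 = 0.8714 (×31); (350−60)/350 = 0.8286 (×21); (350−100)/350 = 0.7143 (×37).
Sum of shortfalls = 70.842857; P₁ averages over all N: 70.842857 / 120 = 0.590.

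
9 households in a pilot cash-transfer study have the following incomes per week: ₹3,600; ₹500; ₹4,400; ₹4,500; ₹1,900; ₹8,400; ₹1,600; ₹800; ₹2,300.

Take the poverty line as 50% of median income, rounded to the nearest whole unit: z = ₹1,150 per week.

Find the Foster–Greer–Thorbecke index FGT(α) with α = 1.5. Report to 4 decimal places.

Poor units: ₹500, ₹800 (q = 2 of N = 9).
Normalized shortfalls: (1150−500)/1150 = 0.5652; (1150−800)/1150 = 0.3043.
Raised to α = 1.5: 0.42494; 0.16790.
Sum = 0.592838; FGT(1.5) = 0.592838 / 9 = 0.0659.

0.0659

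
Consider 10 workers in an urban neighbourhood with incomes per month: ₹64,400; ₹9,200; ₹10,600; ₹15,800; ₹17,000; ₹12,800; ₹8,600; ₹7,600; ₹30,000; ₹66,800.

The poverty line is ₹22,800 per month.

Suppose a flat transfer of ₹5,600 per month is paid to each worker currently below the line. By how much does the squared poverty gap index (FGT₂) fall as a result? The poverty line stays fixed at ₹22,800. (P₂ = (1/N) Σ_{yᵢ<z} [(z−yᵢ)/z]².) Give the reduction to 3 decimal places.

0.126

Before: below the line — ₹7,600, ₹8,600, ₹9,200, ₹10,600, ₹12,800, ₹15,800, ₹17,000; squared poverty gap index (FGT₂) = 0.18258.
After the ₹5,600 transfer: below the line — ₹13,200, ₹14,200, ₹14,800, ₹16,200, ₹18,400, ₹21,400, ₹22,600; squared poverty gap index (FGT₂) = 0.05676.
Reduction = 0.18258 − 0.05676 = 0.126.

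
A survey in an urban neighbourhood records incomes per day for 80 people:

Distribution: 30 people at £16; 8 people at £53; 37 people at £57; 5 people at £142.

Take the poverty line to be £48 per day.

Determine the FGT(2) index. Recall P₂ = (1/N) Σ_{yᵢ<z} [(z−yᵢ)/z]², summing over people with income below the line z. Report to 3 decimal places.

0.167

Below the line: 30×£16 (q = 30 of N = 80).
Shortfall ratios: (48−16)/48 = 0.6667 (×30).
Squared: 0.4444 (×30).
Sum = 13.333333; P₂ = 13.333333 / 80 = 0.167.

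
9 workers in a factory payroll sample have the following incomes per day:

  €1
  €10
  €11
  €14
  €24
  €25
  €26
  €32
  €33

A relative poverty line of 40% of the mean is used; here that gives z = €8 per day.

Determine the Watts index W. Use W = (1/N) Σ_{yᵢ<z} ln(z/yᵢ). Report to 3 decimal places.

Below z: €1 (q = 1 of N = 9).
ln(z/y) terms: ln(8/1) = 2.0794.
W = 2.079442 / 9 = 0.231.

0.231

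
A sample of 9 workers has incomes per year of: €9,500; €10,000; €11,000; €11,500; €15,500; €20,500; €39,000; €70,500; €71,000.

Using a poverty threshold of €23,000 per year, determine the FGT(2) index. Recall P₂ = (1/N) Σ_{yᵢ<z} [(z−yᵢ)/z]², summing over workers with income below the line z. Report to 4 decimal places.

Incomes under z: €9,500, €10,000, €11,000, €11,500, €15,500, €20,500 (q = 6 of N = 9).
Gap ratios (z−y)/z: (23000−9500)/23000 = 0.5870; (23000−10000)/23000 = 0.5652; (23000−11000)/23000 = 0.5217; (23000−11500)/23000 = 0.5000; (23000−15500)/23000 = 0.3261; (23000−20500)/23000 = 0.1087.
Squared: 0.3445; 0.3195; 0.2722; 0.2500; 0.1063; 0.0118.
Sum = 1.304348; P₂ = 1.304348 / 9 = 0.1449.

0.1449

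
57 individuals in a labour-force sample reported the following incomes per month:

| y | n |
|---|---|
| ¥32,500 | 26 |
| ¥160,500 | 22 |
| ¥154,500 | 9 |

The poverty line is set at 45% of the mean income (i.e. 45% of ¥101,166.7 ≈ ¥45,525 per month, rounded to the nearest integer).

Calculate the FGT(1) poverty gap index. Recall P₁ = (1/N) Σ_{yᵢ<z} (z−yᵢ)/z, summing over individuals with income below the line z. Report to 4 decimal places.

Below the line: 26×¥32,500 (q = 26 of N = 57).
Shortfall ratios: (45525−32500)/45525 = 0.2861 (×26).
Sum of shortfalls = 7.438770; P₁ averages over all N: 7.438770 / 57 = 0.1305.

0.1305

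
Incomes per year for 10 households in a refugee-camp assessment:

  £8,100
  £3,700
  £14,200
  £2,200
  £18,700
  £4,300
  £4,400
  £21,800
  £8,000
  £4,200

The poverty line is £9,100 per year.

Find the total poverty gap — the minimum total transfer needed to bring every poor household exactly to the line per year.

£28,800

Below the line: £2,200, £3,700, £4,200, £4,300, £4,400, £8,000, £8,100 (q = 7 of N = 10).
Individual gaps: 9100−2200 = 6900; 9100−3700 = 5400; 9100−4200 = 4900; 9100−4300 = 4800; 9100−4400 = 4700; 9100−8000 = 1100; 9100−8100 = 1000.
Aggregate gap = £28,800.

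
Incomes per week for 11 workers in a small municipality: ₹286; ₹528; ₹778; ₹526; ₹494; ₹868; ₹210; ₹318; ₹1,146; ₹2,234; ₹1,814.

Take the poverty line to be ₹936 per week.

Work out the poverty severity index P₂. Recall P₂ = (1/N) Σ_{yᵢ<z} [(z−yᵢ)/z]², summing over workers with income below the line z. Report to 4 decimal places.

Below the line: ₹210, ₹286, ₹318, ₹494, ₹526, ₹528, ₹778, ₹868 (q = 8 of N = 11).
Shortfall ratios: (936−210)/936 = 0.7756; (936−286)/936 = 0.6944; (936−318)/936 = 0.6603; (936−494)/936 = 0.4722; (936−526)/936 = 0.4380; (936−528)/936 = 0.4359; (936−778)/936 = 0.1688; (936−868)/936 = 0.0726.
Squared: 0.6016; 0.4823; 0.4359; 0.2230; 0.1919; 0.1900; 0.0285; 0.0053.
Sum = 2.158458; P₂ = 2.158458 / 11 = 0.1962.

0.1962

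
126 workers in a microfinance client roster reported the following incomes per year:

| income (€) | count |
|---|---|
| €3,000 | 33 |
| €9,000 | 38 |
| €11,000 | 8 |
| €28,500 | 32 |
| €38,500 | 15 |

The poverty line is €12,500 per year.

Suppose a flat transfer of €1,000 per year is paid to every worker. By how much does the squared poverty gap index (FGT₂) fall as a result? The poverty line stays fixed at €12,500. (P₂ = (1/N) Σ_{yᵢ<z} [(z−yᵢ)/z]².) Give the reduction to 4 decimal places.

0.0426

Before: below the line — 33×€3,000, 38×€9,000, 8×€11,000; squared poverty gap index (FGT₂) = 0.175835.
After the €1,000 transfer: below the line — 33×€4,000, 38×€10,000, 8×€12,000; squared poverty gap index (FGT₂) = 0.133270.
Reduction = 0.175835 − 0.133270 = 0.0426.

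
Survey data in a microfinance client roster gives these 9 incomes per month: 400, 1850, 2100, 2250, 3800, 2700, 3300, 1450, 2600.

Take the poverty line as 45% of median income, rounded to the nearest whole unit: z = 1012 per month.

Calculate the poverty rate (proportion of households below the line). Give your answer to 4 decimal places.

0.1111

1 of the 9 households have income below 1012.
H = 1/9 = 0.1111.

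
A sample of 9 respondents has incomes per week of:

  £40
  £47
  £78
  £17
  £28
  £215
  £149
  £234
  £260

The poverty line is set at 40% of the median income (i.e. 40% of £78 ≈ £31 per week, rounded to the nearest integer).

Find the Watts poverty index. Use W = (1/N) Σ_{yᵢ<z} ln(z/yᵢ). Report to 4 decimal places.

Below the line: £17, £28 (q = 2 of N = 9).
ln(z/y) terms: ln(31/17) = 0.6008; ln(31/28) = 0.1018.
W = 0.702557 / 9 = 0.0781.

0.0781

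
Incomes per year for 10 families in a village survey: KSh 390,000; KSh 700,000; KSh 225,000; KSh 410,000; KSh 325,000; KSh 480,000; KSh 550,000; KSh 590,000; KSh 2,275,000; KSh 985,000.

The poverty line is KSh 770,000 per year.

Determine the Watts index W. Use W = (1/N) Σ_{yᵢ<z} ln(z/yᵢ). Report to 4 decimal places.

Below the line: KSh 225,000, KSh 325,000, KSh 390,000, KSh 410,000, KSh 480,000, KSh 550,000, KSh 590,000, KSh 700,000 (q = 8 of N = 10).
Log gaps: ln(770000/225000) = 1.2303; ln(770000/325000) = 0.8626; ln(770000/390000) = 0.6802; ln(770000/410000) = 0.6302; ln(770000/480000) = 0.4726; ln(770000/550000) = 0.3365; ln(770000/590000) = 0.2663; ln(770000/700000) = 0.0953.
W = 4.573987 / 10 = 0.4574.

0.4574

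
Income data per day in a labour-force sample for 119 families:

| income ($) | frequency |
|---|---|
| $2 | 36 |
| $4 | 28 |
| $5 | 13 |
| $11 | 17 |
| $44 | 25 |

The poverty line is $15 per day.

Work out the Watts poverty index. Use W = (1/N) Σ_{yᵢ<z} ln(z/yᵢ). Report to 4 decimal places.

Below z: 36×$2, 28×$4, 13×$5, 17×$11 (q = 94 of N = 119).
Log shortfalls: ln(15/2) = 2.0149 (×36); ln(15/4) = 1.3218 (×28); ln(15/5) = 1.0986 (×13); ln(15/11) = 0.3102 (×17).
W = 129.100266 / 119 = 1.0849.

1.0849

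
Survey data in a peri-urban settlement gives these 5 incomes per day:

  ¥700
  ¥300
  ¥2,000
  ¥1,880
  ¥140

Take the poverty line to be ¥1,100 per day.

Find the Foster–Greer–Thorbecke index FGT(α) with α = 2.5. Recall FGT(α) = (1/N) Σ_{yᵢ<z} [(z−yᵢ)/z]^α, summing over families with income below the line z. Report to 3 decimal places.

Below the line: ¥140, ¥300, ¥700 (q = 3 of N = 5).
Shortfall ratios: (1100−140)/1100 = 0.8727; (1100−300)/1100 = 0.7273; (1100−700)/1100 = 0.3636.
Raised to α = 2.5: 0.71154; 0.45107; 0.07974.
Sum = 1.242343; FGT(2.5) = 1.242343 / 5 = 0.248.

0.248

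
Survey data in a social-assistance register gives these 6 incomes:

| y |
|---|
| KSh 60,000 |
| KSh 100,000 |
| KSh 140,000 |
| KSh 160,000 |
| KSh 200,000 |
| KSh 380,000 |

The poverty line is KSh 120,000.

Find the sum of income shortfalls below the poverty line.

KSh 80,000

Below the line: KSh 60,000, KSh 100,000 (q = 2 of N = 6).
Individual gaps: 120000−60000 = 60000; 120000−100000 = 20000.
Aggregate gap = KSh 80,000.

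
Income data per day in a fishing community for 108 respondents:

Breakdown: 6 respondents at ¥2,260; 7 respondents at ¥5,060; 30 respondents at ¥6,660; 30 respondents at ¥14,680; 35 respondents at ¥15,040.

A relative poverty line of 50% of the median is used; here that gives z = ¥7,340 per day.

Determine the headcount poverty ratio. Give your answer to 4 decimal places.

0.3981

43 of the 108 respondents have income below ¥7,340.
H = 43/108 = 0.3981.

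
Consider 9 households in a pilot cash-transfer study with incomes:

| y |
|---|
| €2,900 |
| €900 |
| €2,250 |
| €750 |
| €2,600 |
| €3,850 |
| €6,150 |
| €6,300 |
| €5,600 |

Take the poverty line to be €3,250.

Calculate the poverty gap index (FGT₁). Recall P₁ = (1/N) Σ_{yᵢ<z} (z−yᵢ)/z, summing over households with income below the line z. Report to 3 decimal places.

Incomes under z: €750, €900, €2,250, €2,600, €2,900 (q = 5 of N = 9).
Normalized shortfalls: (3250−750)/3250 = 0.7692; (3250−900)/3250 = 0.7231; (3250−2250)/3250 = 0.3077; (3250−2600)/3250 = 0.2000; (3250−2900)/3250 = 0.1077.
Sum of shortfalls = 2.107692; P₁ averages over all N: 2.107692 / 9 = 0.234.

0.234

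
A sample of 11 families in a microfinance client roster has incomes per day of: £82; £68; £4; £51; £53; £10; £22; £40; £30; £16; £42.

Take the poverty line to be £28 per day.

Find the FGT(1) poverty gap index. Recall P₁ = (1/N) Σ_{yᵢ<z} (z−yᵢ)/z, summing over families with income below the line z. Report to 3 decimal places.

Below z: £4, £10, £16, £22 (q = 4 of N = 11).
Normalized shortfalls: (28−4)/28 = 0.8571; (28−10)/28 = 0.6429; (28−16)/28 = 0.4286; (28−22)/28 = 0.2143.
Sum of shortfalls = 2.142857; P₁ averages over all N: 2.142857 / 11 = 0.195.

0.195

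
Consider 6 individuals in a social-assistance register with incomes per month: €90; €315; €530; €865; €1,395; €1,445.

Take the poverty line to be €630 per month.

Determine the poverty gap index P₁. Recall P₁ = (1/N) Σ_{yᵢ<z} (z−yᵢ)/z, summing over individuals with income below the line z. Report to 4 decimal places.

Poor units: €90, €315, €530 (q = 3 of N = 6).
Relative gaps: (630−90)/630 = 0.8571; (630−315)/630 = 0.5000; (630−530)/630 = 0.1587.
Sum of shortfalls = 1.515873; P₁ averages over all N: 1.515873 / 6 = 0.2526.

0.2526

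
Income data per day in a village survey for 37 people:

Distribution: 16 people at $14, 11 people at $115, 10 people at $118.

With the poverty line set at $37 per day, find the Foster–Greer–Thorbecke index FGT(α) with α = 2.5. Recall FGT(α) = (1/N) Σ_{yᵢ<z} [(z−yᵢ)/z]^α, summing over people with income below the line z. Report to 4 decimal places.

Poor units: 16×$14 (q = 16 of N = 37).
Relative gaps: (37−14)/37 = 0.6216 (×16).
Raised to α = 2.5: 0.30466 (×16).
Sum = 4.874558; FGT(2.5) = 4.874558 / 37 = 0.1317.

0.1317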